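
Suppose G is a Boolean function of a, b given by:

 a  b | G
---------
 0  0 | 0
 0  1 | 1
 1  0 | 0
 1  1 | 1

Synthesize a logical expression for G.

The output simply equals b.

G(a, b) = b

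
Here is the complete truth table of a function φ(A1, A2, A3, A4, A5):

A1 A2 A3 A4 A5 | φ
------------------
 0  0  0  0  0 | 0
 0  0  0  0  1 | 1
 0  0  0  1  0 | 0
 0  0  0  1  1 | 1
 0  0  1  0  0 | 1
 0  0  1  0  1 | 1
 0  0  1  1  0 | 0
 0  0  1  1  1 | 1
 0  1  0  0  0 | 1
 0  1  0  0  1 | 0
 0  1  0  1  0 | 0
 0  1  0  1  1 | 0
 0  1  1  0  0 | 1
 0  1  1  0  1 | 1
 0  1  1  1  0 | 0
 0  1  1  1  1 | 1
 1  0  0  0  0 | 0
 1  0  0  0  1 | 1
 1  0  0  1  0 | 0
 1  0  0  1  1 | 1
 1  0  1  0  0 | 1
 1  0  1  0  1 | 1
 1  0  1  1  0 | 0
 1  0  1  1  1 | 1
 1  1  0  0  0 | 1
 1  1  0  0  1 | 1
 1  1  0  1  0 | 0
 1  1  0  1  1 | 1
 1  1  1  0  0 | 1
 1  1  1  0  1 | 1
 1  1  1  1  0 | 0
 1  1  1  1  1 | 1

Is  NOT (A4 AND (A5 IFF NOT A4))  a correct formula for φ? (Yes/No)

No

Evaluate NOT (A4 AND (A5 IFF NOT A4)) on each row and compare to φ:
  A1=0, A2=0, A3=0, A4=0, A5=0: formula gives 1, but φ = 0 ✗
A single disagreement suffices: at (0,0,0,0,0) they differ, so the formula does not compute φ.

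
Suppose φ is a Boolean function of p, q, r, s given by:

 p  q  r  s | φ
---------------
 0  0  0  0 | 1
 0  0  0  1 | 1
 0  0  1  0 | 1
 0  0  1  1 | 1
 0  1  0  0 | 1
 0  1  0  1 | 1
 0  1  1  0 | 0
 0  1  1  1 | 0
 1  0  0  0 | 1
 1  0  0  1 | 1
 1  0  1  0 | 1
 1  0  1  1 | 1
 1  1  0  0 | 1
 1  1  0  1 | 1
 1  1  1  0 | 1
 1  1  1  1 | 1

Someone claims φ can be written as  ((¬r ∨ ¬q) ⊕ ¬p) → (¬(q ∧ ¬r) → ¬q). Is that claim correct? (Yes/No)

Test each input against both φ and the formula:
  p=0, q=0, r=0, s=0: formula gives 1, φ = 1 ✓
  p=0, q=0, r=0, s=1: formula gives 1, φ = 1 ✓
  p=0, q=0, r=1, s=0: formula gives 1, φ = 1 ✓
  p=0, q=0, r=1, s=1: formula gives 1, φ = 1 ✓
  …and likewise for the remaining 12 rows.
Every row agrees, so the formula is equivalent.

Yes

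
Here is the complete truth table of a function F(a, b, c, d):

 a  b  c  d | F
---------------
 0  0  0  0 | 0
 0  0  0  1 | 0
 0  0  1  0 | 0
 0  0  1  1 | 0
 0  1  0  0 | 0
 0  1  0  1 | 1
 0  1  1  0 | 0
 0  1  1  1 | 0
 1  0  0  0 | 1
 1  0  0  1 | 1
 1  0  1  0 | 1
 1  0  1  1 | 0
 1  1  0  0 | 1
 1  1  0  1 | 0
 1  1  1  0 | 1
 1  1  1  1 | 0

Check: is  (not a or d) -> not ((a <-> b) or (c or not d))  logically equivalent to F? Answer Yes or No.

Check the formula against F row by row:
  a=0, b=0, c=0, d=0: formula gives 0, F = 0 ✓
  a=0, b=0, c=0, d=1: formula gives 0, F = 0 ✓
  a=0, b=0, c=1, d=0: formula gives 0, F = 0 ✓
  a=0, b=0, c=1, d=1: formula gives 0, F = 0 ✓
  …and likewise for the remaining 12 rows.
Every row agrees, so the formula is equivalent.

Yes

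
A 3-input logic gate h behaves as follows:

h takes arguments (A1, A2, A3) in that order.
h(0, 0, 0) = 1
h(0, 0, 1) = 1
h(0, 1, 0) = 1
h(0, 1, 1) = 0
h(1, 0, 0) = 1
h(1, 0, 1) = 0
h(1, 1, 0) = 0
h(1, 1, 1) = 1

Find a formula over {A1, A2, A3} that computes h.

h is 0 on only 3 rows — (0,1,1), (1,0,1), (1,1,0). Writing each as a minterm (¬A1·A2·A3, A1·¬A2·A3, A1·A2·¬A3) and OR-ing them characterizes exactly where h=0, so h is the negation of that disjunction.

h(A1, A2, A3) = NOT ((((NOT A1 AND A2) AND A3) OR ((A1 AND NOT A2) AND A3)) OR ((A1 AND A2) AND NOT A3))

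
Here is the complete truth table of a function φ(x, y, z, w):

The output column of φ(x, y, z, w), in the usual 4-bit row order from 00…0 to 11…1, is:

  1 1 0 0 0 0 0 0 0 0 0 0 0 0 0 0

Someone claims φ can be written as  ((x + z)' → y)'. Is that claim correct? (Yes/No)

Yes

Check the formula against φ row by row:
  x=0, y=0, z=0, w=0: formula gives 1, φ = 1 ✓
  x=0, y=0, z=0, w=1: formula gives 1, φ = 1 ✓
  x=0, y=0, z=1, w=0: formula gives 0, φ = 0 ✓
  x=0, y=0, z=1, w=1: formula gives 0, φ = 0 ✓
  … (the remaining 12 rows also agree.)
All 16 rows match — the expression computes φ exactly.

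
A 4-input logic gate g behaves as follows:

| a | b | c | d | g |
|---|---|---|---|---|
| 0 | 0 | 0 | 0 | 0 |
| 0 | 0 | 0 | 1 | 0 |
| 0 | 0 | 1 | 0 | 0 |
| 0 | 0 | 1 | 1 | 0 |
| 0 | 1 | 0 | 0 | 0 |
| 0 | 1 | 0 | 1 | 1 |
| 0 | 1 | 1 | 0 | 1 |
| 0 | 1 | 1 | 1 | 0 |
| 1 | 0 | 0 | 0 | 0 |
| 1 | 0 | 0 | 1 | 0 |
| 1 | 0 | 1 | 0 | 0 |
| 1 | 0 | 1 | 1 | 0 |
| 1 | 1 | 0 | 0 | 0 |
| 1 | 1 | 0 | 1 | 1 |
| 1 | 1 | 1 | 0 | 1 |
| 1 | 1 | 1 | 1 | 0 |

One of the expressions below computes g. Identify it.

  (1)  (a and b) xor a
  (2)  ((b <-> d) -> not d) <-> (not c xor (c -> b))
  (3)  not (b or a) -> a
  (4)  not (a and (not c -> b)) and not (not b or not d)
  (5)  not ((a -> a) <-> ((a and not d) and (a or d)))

2

(1) disagrees with g on (0,1,0,1) (formula → 0, table → 1); rule it out.
(3) disagrees with g on (0,1,0,0) (formula → 1, table → 0); rule it out.
(4) disagrees with g on (0,1,1,0) (formula → 0, table → 1); rule it out.
(5) disagrees with g on (0,0,0,0) (formula → 1, table → 0); rule it out.
Only (2) survives; checking it on all 16 rows confirms it matches g.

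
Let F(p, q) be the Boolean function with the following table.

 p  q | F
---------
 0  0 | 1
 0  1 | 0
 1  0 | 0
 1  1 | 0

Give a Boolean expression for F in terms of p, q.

The output is 1 only when every input is 0 — NOR of all inputs.

F(p, q) = not (p or q)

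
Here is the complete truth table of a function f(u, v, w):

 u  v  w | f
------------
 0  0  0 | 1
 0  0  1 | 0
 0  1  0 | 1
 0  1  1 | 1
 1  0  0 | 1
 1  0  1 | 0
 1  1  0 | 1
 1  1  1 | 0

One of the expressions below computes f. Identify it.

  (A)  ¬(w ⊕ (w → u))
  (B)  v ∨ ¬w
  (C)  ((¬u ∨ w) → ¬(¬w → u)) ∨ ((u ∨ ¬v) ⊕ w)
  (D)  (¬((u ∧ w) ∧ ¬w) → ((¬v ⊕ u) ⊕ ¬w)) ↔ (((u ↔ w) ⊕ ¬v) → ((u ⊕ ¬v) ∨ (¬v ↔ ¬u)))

C

(A) disagrees with f on (0,0,0) (formula → 0, table → 1); rule it out.
(B) disagrees with f on (1,1,1) (formula → 1, table → 0); rule it out.
(D) disagrees with f on (0,0,0) (formula → 0, table → 1); rule it out.
(C) is the remaining candidate, and it agrees with f on all 8 inputs.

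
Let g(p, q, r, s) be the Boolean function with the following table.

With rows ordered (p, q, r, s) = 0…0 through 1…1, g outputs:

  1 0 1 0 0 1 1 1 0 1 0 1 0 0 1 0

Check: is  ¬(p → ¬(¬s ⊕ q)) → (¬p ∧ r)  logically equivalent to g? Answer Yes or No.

Test each input against both g and the formula:
  p=0, q=0, r=0, s=0: formula gives 1, g = 1 ✓
  p=0, q=0, r=0, s=1: formula gives 1, but g = 0 ✗
A single disagreement suffices: at (0,0,0,1) they differ, so the formula does not compute g.

No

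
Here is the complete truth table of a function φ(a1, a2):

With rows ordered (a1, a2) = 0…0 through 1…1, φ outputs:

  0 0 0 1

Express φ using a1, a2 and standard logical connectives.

φ(a1, a2) = a1 ∧ a2

The output is 1 only when every input is 1 — the AND of all inputs.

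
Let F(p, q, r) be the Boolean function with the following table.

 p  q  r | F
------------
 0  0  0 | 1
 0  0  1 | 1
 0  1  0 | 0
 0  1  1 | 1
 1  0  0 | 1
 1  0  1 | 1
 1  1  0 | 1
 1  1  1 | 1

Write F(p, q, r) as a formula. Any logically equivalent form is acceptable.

F(p, q, r) = NOT ((NOT p AND q) AND NOT r)

Only row (0,1,0) gives 0. So F is 1 everywhere except there — the complement of the minterm ¬p·q·¬r.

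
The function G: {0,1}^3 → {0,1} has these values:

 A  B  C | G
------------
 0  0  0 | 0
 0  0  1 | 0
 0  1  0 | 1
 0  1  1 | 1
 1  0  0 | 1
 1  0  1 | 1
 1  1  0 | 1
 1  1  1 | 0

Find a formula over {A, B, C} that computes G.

G(A, B, C) = ¬((((¬A ∧ ¬B) ∧ ¬C) ∨ ((¬A ∧ ¬B) ∧ C)) ∨ ((A ∧ B) ∧ C))

G is 0 on only 3 rows — (0,0,0), (0,0,1), (1,1,1). Writing each as a minterm (¬A·¬B·¬C, ¬A·¬B·C, A·B·C) and OR-ing them characterizes exactly where G=0, so G is the negation of that disjunction.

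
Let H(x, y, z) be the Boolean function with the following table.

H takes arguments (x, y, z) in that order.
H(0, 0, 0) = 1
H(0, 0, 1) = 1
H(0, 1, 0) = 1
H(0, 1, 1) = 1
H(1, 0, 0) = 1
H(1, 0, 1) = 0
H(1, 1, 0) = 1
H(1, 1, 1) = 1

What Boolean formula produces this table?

Only row (1,0,1) gives 0. So H is 1 everywhere except there — the complement of the minterm x·¬y·z.

H(x, y, z) = NOT ((x AND NOT y) AND z)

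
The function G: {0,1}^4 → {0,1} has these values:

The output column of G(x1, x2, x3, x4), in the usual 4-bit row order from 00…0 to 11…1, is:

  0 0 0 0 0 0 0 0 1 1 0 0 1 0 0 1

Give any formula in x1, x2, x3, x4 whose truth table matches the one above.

G=1 on 4 inputs: (1,0,0,0), (1,0,0,1), (1,1,0,0), (1,1,1,1). Reading each as a conjunction of literals (x1·¬x2·¬x3·¬x4, x1·¬x2·¬x3·x4, x1·x2·¬x3·¬x4, x1·x2·x3·x4) and taking the OR gives the canonical DNF.

G(x1, x2, x3, x4) = (((((x1 & ~x2) & ~x3) & ~x4) | (((x1 & ~x2) & ~x3) & x4)) | (((x1 & x2) & ~x3) & ~x4)) | (((x1 & x2) & x3) & x4)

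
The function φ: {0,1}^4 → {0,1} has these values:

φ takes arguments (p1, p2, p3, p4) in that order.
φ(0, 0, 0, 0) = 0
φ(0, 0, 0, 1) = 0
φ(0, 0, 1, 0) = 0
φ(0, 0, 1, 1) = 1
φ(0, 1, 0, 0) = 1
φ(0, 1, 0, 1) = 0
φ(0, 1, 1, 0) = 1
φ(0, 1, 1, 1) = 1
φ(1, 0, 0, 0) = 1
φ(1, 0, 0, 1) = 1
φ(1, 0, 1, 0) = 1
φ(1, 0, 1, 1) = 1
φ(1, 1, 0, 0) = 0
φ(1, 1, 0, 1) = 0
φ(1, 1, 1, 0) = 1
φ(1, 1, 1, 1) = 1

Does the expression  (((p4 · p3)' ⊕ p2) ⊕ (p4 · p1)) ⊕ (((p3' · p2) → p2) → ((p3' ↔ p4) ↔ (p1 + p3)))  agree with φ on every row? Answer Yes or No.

No

Check the formula against φ row by row:
  p1=0, p2=0, p3=0, p4=0: formula gives 0, φ = 0 ✓
  p1=0, p2=0, p3=0, p4=1: formula gives 1, but φ = 0 ✗
A single disagreement suffices: at (0,0,0,1) they differ, so the formula does not compute φ.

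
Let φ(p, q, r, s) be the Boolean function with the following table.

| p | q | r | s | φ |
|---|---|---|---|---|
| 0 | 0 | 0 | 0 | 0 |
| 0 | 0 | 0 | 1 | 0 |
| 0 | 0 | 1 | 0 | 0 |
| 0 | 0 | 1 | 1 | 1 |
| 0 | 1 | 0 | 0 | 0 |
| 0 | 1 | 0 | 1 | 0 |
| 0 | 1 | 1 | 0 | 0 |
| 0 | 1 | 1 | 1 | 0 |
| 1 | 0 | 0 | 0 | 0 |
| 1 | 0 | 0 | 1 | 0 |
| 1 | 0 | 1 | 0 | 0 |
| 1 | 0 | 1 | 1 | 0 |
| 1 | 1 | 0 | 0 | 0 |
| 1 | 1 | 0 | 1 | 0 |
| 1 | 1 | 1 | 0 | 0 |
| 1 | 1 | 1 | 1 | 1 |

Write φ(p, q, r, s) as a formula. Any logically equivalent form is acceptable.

φ=1 on 2 inputs: (0,0,1,1), (1,1,1,1). Reading each as a conjunction of literals (¬p·¬q·r·s, p·q·r·s) and taking the OR gives the canonical DNF.

φ(p, q, r, s) = (((NOT p AND NOT q) AND r) AND s) OR (((p AND q) AND r) AND s)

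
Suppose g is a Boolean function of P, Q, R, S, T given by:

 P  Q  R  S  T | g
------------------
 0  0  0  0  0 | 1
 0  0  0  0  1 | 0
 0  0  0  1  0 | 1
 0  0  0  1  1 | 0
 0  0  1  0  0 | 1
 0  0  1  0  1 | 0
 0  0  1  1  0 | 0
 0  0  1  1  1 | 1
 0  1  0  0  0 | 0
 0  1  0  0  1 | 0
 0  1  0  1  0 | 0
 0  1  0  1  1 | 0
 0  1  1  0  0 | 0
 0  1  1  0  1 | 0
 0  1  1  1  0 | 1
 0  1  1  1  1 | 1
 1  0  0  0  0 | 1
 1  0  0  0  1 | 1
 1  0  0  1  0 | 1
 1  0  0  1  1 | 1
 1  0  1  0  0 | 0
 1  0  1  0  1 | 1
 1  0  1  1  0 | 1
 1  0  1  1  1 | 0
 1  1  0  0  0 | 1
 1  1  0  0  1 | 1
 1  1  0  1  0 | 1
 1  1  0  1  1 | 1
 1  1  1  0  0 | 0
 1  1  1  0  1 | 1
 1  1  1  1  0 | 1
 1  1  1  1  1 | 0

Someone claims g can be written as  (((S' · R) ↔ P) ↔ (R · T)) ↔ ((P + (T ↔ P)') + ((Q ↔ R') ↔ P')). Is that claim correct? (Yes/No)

Yes

Test each input against both g and the formula:
  P=0, Q=0, R=0, S=0, T=0: formula gives 1, g = 1 ✓
  P=0, Q=0, R=0, S=0, T=1: formula gives 0, g = 0 ✓
  P=0, Q=0, R=0, S=1, T=0: formula gives 1, g = 1 ✓
  P=0, Q=0, R=0, S=1, T=1: formula gives 0, g = 0 ✓
  …and likewise for the remaining 28 rows.
No disagreement on any input; they are logically equivalent.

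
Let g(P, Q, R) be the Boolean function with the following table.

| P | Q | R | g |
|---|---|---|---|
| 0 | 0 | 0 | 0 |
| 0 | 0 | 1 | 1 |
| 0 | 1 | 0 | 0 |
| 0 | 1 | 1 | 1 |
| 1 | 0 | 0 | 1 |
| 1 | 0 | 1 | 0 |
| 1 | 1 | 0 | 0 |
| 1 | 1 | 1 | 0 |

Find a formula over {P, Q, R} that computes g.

g(P, Q, R) = (((not P and not Q) and R) or ((not P and Q) and R)) or ((P and not Q) and not R)

The 1-rows are (0,0,1), (0,1,1), (1,0,0). Each contributes one minterm — ¬P·¬Q·R; ¬P·Q·R; P·¬Q·¬R — and their disjunction is a sum-of-products form of g.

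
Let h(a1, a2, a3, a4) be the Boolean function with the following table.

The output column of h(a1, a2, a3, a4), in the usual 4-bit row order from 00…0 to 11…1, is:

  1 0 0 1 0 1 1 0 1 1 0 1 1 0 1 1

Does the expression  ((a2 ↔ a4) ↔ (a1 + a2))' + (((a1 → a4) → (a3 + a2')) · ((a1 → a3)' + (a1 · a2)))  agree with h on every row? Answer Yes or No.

No

Evaluate ((a2 ↔ a4) ↔ (a1 + a2))' + (((a1 → a4) → (a3 + a2')) · ((a1 → a3)' + (a1 · a2))) on each row and compare to h:
  a1=0, a2=0, a3=0, a4=0: formula gives 1, h = 1 ✓
  a1=0, a2=0, a3=0, a4=1: formula gives 0, h = 0 ✓
  a1=0, a2=0, a3=1, a4=0: formula gives 1, but h = 0 ✗
Since they disagree at (0,0,1,0), the expression is not a correct formula for h.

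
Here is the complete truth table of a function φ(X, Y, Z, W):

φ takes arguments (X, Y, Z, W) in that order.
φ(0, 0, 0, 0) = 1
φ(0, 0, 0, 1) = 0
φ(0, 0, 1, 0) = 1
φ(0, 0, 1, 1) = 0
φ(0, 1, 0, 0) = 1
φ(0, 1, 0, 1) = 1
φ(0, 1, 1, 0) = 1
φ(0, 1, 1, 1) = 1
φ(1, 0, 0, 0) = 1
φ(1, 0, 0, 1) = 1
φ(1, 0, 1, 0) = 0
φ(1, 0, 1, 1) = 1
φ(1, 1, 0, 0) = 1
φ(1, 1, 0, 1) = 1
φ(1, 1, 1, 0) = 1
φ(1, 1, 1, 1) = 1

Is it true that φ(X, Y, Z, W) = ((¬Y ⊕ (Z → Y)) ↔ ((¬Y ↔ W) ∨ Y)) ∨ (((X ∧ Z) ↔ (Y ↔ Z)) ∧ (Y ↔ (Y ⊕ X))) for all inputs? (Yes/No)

Evaluate ((¬Y ⊕ (Z → Y)) ↔ ((¬Y ↔ W) ∨ Y)) ∨ (((X ∧ Z) ↔ (Y ↔ Z)) ∧ (Y ↔ (Y ⊕ X))) on each row and compare to φ:
  X=0, Y=0, Z=0, W=0: formula gives 1, φ = 1 ✓
  X=0, Y=0, Z=0, W=1: formula gives 0, φ = 0 ✓
  X=0, Y=0, Z=1, W=0: formula gives 1, φ = 1 ✓
  X=0, Y=0, Z=1, W=1: formula gives 1, but φ = 0 ✗
A single disagreement suffices: at (0,0,1,1) they differ, so the formula does not compute φ.

No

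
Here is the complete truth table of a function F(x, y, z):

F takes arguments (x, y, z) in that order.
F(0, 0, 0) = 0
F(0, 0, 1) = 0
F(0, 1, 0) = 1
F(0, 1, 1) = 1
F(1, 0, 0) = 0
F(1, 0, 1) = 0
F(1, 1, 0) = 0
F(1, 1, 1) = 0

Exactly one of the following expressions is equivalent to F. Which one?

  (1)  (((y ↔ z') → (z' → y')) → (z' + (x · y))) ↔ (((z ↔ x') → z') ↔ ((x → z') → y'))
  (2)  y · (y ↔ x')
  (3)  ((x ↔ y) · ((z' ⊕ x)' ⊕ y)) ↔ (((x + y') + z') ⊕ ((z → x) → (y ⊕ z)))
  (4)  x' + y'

2

(1): at (0,0,0) it gives 1, but F = 0 — eliminated.
(3): at (0,1,1) it gives 0, but F = 1 — eliminated.
(4): at (0,0,0) it gives 1, but F = 0 — eliminated.
Only (2) survives; checking it on all 8 rows confirms it matches F.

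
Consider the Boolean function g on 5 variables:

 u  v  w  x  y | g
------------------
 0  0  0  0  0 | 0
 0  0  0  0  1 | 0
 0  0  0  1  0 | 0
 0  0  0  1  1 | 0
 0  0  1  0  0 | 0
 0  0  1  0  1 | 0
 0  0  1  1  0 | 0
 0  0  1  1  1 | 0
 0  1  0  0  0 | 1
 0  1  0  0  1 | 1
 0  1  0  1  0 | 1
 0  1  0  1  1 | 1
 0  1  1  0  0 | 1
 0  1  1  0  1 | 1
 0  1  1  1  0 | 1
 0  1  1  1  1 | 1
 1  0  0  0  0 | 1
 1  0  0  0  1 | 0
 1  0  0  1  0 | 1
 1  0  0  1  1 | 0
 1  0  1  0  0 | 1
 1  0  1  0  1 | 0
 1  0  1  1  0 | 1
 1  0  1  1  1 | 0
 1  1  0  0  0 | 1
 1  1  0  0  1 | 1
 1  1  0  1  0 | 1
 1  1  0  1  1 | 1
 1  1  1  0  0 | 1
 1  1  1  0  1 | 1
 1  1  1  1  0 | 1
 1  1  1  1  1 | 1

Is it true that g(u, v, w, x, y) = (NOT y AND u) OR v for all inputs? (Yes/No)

Yes

Evaluate (NOT y AND u) OR v on each row and compare to g:
  u=0, v=0, w=0, x=0, y=0: formula gives 0, g = 0 ✓
  u=0, v=0, w=0, x=0, y=1: formula gives 0, g = 0 ✓
  u=0, v=0, w=0, x=1, y=0: formula gives 0, g = 0 ✓
  u=0, v=0, w=0, x=1, y=1: formula gives 0, g = 0 ✓
  … (the remaining 28 rows also agree.)
All 32 rows match — the expression computes g exactly.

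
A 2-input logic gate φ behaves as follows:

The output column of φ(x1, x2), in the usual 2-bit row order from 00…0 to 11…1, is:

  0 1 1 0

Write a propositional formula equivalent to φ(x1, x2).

φ(x1, x2) = x1 ⊕ x2

The output is 1 exactly when an odd number of inputs are 1 — the 2-way XOR (parity).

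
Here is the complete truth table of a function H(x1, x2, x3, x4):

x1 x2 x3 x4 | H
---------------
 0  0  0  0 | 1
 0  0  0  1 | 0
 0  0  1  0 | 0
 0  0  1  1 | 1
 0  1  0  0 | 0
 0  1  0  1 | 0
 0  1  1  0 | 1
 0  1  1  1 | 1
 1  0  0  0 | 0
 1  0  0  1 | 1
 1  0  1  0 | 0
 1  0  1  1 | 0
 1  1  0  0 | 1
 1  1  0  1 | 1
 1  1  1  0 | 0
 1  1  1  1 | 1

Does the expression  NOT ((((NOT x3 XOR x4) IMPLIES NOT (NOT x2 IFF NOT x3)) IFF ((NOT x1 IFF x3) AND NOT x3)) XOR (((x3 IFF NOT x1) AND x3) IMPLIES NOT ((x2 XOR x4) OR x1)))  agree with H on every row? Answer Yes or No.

Test each input against both H and the formula:
  x1=0, x2=0, x3=0, x4=0: formula gives 1, H = 1 ✓
  x1=0, x2=0, x3=0, x4=1: formula gives 0, H = 0 ✓
  x1=0, x2=0, x3=1, x4=0: formula gives 0, H = 0 ✓
  x1=0, x2=0, x3=1, x4=1: formula gives 1, H = 1 ✓
  … (the remaining 12 rows also agree.)
No disagreement on any input; they are logically equivalent.

Yes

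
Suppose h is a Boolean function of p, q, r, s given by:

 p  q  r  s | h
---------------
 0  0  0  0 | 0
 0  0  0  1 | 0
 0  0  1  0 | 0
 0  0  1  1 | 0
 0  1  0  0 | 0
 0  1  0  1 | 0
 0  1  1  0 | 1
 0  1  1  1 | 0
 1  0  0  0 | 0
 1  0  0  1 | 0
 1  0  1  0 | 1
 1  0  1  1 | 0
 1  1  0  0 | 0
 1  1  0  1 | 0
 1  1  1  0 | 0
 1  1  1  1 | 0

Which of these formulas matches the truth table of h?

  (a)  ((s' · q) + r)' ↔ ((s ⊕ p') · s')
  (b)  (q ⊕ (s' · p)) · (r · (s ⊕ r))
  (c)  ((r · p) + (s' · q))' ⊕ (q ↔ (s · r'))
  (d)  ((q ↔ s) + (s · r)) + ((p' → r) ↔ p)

b

(a) disagrees with h on (0,0,0,0) (formula → 1, table → 0); rule it out.
(c) disagrees with h on (0,0,0,1) (formula → 1, table → 0); rule it out.
(d) disagrees with h on (0,0,0,0) (formula → 1, table → 0); rule it out.
(b) is the remaining candidate, and it agrees with h on all 16 inputs.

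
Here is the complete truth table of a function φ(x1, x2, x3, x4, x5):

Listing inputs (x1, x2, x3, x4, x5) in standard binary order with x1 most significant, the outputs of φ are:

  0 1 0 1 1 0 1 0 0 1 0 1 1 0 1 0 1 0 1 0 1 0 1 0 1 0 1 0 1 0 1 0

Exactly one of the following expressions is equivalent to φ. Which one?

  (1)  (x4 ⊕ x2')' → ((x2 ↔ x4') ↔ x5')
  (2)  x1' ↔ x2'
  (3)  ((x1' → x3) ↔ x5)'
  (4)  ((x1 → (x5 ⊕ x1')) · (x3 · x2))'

3

(1): at (0,0,0,0,0) it gives 1, but φ = 0 — eliminated.
(2): at (0,0,0,0,0) it gives 1, but φ = 0 — eliminated.
(4): at (0,0,0,0,0) it gives 1, but φ = 0 — eliminated.
(3) is the remaining candidate, and it agrees with φ on all 32 inputs.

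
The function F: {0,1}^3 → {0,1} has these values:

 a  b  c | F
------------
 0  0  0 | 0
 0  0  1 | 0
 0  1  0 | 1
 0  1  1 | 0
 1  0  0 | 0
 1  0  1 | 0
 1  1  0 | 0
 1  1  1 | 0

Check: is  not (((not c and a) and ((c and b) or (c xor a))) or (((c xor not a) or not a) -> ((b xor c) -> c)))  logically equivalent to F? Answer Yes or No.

Check the formula against F row by row:
  a=0, b=0, c=0: formula gives 0, F = 0 ✓
  a=0, b=0, c=1: formula gives 0, F = 0 ✓
  a=0, b=1, c=0: formula gives 1, F = 1 ✓
  a=0, b=1, c=1: formula gives 0, F = 0 ✓
  a=1, b=0, c=0: formula gives 0, F = 0 ✓
  …and likewise for the remaining 3 rows.
Every row agrees, so the formula is equivalent.

Yes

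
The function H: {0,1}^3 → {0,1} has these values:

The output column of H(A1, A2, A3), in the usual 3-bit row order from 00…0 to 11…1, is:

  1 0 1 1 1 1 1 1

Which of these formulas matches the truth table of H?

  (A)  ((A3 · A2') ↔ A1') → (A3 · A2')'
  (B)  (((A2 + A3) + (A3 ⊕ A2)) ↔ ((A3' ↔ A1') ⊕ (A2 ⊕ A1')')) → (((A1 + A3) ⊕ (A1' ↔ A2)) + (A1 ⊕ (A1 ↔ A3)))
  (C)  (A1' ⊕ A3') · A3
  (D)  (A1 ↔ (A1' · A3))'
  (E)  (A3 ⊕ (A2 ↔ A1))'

(B): at (0,0,1) it gives 1, but H = 0 — eliminated.
(C): at (0,0,0) it gives 0, but H = 1 — eliminated.
(D): at (0,0,0) it gives 0, but H = 1 — eliminated.
(E): at (0,0,0) it gives 0, but H = 1 — eliminated.
Only (A) survives; checking it on all 8 rows confirms it matches H.

A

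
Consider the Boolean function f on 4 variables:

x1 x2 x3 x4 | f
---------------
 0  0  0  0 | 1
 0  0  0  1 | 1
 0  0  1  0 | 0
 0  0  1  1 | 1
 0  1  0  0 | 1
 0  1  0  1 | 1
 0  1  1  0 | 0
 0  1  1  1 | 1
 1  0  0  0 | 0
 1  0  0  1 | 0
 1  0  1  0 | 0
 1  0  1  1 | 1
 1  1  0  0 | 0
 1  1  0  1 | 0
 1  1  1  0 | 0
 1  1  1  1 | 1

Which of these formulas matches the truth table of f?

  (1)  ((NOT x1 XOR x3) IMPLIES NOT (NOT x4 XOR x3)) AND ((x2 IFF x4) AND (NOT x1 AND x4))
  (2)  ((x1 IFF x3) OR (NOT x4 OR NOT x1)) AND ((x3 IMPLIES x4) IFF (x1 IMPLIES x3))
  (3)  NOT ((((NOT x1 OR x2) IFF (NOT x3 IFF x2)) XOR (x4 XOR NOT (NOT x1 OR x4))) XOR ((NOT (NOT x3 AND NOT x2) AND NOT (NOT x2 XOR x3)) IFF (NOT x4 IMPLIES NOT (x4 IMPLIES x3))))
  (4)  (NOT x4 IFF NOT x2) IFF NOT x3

(1) fails at (0,0,0,0): the formula yields 0, f is 1.
(3) fails at (0,0,0,0): the formula yields 0, f is 1.
(4) fails at (0,0,0,1): the formula yields 0, f is 1.
(2) is the remaining candidate, and it agrees with f on all 16 inputs.

2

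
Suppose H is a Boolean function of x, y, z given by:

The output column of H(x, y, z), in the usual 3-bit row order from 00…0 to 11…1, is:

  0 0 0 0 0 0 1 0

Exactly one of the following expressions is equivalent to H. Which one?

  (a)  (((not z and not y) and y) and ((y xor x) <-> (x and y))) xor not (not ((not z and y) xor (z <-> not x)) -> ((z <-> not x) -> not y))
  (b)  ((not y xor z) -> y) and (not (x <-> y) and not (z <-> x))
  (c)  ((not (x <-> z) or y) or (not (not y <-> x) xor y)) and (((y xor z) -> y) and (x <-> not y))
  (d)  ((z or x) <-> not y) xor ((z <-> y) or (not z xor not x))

(b) fails at (0,1,1): the formula yields 1, H is 0.
(c) fails at (0,1,0): the formula yields 1, H is 0.
(d) fails at (0,0,0): the formula yields 1, H is 0.
That leaves (a). Evaluating it on every row reproduces the table of H exactly.

a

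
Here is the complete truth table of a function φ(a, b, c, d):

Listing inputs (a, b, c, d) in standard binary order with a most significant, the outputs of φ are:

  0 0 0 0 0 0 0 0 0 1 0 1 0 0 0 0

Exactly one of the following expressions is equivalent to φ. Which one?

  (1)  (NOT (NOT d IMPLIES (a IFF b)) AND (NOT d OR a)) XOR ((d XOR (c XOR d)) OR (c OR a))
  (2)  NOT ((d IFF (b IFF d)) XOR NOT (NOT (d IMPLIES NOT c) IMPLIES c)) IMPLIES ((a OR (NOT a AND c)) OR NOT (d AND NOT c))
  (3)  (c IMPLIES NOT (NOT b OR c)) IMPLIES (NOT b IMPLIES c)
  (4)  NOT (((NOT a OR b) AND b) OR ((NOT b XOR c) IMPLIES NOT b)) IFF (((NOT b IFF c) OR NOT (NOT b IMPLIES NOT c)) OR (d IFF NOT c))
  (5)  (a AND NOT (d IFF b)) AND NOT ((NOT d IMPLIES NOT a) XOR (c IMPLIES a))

5

(1) fails at (0,0,1,0): the formula yields 1, φ is 0.
(2) fails at (0,0,0,0): the formula yields 1, φ is 0.
(3) fails at (0,0,1,0): the formula yields 1, φ is 0.
(4) fails at (0,0,0,0): the formula yields 1, φ is 0.
That leaves (5). Evaluating it on every row reproduces the table of φ exactly.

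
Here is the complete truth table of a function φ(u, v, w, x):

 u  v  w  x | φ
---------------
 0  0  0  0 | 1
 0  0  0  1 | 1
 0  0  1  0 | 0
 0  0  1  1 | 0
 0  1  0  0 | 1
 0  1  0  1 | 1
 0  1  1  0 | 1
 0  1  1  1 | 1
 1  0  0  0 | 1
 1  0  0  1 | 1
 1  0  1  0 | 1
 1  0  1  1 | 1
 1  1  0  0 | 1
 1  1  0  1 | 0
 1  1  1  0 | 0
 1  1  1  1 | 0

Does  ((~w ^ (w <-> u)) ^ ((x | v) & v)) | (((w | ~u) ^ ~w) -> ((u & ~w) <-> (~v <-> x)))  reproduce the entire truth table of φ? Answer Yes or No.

No

Test each input against both φ and the formula:
  u=0, v=0, w=0, x=0: formula gives 1, φ = 1 ✓
  u=0, v=0, w=0, x=1: formula gives 1, φ = 1 ✓
  u=0, v=0, w=1, x=0: formula gives 1, but φ = 0 ✗
A single disagreement suffices: at (0,0,1,0) they differ, so the formula does not compute φ.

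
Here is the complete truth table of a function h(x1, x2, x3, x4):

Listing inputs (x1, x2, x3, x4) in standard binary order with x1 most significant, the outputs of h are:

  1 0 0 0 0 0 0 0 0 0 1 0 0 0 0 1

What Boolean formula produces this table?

h(x1, x2, x3, x4) = ((((x1' · x2') · x3') · x4') + (((x1 · x2') · x3) · x4')) + (((x1 · x2) · x3) · x4)

Collect the rows where h=1 — (0,0,0,0), (1,0,1,0), (1,1,1,1) — and write one minterm per row: ¬x1·¬x2·¬x3·¬x4, x1·¬x2·x3·¬x4, x1·x2·x3·x4. Their union (logical OR) reproduces the table exactly.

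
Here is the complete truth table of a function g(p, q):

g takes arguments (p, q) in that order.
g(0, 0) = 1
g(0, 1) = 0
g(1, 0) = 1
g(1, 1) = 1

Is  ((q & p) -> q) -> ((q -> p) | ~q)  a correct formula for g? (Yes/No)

Evaluate ((q & p) -> q) -> ((q -> p) | ~q) on each row and compare to g:
  p=0, q=0: formula gives 1, g = 1 ✓
  p=0, q=1: formula gives 0, g = 0 ✓
  p=1, q=0: formula gives 1, g = 1 ✓
  p=1, q=1: formula gives 1, g = 1 ✓
Every row agrees, so the formula is equivalent.

Yes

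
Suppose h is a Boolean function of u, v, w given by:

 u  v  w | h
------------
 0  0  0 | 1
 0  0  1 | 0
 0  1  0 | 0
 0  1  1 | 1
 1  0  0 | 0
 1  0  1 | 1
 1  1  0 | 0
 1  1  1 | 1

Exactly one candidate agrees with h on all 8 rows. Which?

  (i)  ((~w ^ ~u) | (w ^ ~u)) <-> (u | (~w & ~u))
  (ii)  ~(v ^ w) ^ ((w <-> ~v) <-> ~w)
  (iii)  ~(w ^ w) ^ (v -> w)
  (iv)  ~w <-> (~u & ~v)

(i): at (0,1,0) it gives 1, but h = 0 — eliminated.
(ii): at (0,1,0) it gives 1, but h = 0 — eliminated.
(iii): at (0,0,0) it gives 0, but h = 1 — eliminated.
Only (iv) survives; checking it on all 8 rows confirms it matches h.

iv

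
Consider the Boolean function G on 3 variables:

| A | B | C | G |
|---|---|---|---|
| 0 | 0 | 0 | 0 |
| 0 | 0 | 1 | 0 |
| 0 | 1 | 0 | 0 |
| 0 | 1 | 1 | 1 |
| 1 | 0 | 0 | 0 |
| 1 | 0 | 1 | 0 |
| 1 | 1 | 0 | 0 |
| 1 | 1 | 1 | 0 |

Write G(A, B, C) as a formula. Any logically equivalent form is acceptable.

G(A, B, C) = (A' · B) · C

Only row (0,1,1) gives 1. That row's minterm ¬A·B·C is G directly.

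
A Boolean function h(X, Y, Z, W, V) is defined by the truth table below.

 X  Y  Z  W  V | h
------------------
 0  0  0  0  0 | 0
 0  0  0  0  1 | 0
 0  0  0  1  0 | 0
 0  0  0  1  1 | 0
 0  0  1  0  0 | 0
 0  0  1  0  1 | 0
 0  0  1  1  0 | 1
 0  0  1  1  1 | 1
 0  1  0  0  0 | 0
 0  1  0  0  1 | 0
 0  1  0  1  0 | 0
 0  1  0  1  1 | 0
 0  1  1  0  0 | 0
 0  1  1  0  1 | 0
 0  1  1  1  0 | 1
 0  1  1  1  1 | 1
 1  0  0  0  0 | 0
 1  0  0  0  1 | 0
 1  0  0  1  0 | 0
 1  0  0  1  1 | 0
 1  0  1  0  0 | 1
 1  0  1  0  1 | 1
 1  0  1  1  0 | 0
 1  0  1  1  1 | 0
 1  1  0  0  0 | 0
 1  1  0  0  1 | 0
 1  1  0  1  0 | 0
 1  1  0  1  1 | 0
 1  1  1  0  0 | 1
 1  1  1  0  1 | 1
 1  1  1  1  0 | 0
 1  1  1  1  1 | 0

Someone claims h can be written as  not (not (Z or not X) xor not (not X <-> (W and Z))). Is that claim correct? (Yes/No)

Yes

Test each input against both h and the formula:
  X=0, Y=0, Z=0, W=0, V=0: formula gives 0, h = 0 ✓
  X=0, Y=0, Z=0, W=0, V=1: formula gives 0, h = 0 ✓
  X=0, Y=0, Z=0, W=1, V=0: formula gives 0, h = 0 ✓
  X=0, Y=0, Z=0, W=1, V=1: formula gives 0, h = 0 ✓
  …and likewise for the remaining 28 rows.
Every row agrees, so the formula is equivalent.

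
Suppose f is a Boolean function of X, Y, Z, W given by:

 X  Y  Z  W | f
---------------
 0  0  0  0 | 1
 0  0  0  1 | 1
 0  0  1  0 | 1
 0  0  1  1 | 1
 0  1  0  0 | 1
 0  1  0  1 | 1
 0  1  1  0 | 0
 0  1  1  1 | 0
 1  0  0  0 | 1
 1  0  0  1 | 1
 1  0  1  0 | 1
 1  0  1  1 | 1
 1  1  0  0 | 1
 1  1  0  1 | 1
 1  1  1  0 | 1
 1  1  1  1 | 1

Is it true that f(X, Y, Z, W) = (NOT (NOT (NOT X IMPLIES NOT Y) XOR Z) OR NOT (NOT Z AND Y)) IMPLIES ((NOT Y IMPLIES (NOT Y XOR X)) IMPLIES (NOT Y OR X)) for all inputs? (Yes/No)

Yes

Check the formula against f row by row:
  X=0, Y=0, Z=0, W=0: formula gives 1, f = 1 ✓
  X=0, Y=0, Z=0, W=1: formula gives 1, f = 1 ✓
  X=0, Y=0, Z=1, W=0: formula gives 1, f = 1 ✓
  X=0, Y=0, Z=1, W=1: formula gives 1, f = 1 ✓
  … (the remaining 12 rows also agree.)
No disagreement on any input; they are logically equivalent.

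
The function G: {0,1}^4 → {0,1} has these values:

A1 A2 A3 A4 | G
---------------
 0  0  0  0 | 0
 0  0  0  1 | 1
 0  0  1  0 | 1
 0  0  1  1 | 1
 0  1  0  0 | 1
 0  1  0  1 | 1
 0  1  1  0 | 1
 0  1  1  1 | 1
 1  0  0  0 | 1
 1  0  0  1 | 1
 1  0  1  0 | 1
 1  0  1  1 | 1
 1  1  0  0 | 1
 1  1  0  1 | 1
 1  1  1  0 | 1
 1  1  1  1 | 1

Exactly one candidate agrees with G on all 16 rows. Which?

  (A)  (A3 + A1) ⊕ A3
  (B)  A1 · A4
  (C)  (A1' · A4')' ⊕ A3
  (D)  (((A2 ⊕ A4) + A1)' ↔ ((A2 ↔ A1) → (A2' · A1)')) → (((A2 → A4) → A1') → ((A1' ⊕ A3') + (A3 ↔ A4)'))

(A): at (0,0,0,1) it gives 0, but G = 1 — eliminated.
(B): at (0,0,0,1) it gives 0, but G = 1 — eliminated.
(C): at (0,0,1,1) it gives 0, but G = 1 — eliminated.
Only (D) survives; checking it on all 16 rows confirms it matches G.

D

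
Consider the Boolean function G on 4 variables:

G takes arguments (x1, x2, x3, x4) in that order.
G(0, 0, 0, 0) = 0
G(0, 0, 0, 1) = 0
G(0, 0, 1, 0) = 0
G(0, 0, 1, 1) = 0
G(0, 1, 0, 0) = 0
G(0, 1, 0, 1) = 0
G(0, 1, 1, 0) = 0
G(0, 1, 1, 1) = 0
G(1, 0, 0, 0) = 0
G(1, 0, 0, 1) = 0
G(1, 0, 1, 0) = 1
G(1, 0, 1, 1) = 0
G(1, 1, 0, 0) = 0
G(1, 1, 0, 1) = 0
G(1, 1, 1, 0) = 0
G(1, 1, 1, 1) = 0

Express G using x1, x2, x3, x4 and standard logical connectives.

G(x1, x2, x3, x4) = ((x1 ∧ ¬x2) ∧ x3) ∧ ¬x4

G is 1 on exactly one input, (1,0,1,0), whose minterm is x1·¬x2·x3·¬x4. So G is just that conjunction.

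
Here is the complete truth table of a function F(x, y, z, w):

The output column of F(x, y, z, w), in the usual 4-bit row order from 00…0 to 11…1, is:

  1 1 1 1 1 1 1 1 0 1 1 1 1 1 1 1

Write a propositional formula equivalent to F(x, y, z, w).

F(x, y, z, w) = (((x · y') · z') · w')'

Only row (1,0,0,0) gives 0. So F is 1 everywhere except there — the complement of the minterm x·¬y·¬z·¬w.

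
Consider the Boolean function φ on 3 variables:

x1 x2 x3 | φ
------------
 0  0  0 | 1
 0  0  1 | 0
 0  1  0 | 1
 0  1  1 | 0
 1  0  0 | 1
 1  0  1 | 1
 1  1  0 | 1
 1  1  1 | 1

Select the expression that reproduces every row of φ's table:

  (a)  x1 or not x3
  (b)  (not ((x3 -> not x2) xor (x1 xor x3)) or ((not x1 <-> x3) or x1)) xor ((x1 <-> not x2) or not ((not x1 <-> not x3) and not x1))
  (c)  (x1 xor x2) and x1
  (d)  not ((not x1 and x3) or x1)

a

(b) fails at (0,0,0): the formula yields 0, φ is 1.
(c) fails at (0,0,0): the formula yields 0, φ is 1.
(d) fails at (1,0,0): the formula yields 0, φ is 1.
Only (a) survives; checking it on all 8 rows confirms it matches φ.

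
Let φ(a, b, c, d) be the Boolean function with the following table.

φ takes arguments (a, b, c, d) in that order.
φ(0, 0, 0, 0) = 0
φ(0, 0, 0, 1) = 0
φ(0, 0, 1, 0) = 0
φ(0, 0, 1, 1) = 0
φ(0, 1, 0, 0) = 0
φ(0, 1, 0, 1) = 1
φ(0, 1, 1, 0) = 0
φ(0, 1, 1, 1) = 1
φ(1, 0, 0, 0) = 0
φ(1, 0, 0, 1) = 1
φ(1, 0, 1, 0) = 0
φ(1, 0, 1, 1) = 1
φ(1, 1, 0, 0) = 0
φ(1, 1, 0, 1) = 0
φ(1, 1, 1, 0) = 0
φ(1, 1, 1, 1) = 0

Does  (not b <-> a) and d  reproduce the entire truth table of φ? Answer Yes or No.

Yes

Check the formula against φ row by row:
  a=0, b=0, c=0, d=0: formula gives 0, φ = 0 ✓
  a=0, b=0, c=0, d=1: formula gives 0, φ = 0 ✓
  a=0, b=0, c=1, d=0: formula gives 0, φ = 0 ✓
  a=0, b=0, c=1, d=1: formula gives 0, φ = 0 ✓
  … (the remaining 12 rows also agree.)
Every row agrees, so the formula is equivalent.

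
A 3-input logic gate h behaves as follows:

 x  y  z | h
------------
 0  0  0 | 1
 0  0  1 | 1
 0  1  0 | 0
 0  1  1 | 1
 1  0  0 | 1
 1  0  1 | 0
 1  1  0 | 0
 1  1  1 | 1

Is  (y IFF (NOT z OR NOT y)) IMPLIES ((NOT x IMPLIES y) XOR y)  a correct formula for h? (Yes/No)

Evaluate (y IFF (NOT z OR NOT y)) IMPLIES ((NOT x IMPLIES y) XOR y) on each row and compare to h:
  x=0, y=0, z=0: formula gives 1, h = 1 ✓
  x=0, y=0, z=1: formula gives 1, h = 1 ✓
  x=0, y=1, z=0: formula gives 0, h = 0 ✓
  x=0, y=1, z=1: formula gives 1, h = 1 ✓
  x=1, y=0, z=0: formula gives 1, h = 1 ✓
  x=1, y=0, z=1: formula gives 1, but h = 0 ✗
Since they disagree at (1,0,1), the expression is not a correct formula for h.

No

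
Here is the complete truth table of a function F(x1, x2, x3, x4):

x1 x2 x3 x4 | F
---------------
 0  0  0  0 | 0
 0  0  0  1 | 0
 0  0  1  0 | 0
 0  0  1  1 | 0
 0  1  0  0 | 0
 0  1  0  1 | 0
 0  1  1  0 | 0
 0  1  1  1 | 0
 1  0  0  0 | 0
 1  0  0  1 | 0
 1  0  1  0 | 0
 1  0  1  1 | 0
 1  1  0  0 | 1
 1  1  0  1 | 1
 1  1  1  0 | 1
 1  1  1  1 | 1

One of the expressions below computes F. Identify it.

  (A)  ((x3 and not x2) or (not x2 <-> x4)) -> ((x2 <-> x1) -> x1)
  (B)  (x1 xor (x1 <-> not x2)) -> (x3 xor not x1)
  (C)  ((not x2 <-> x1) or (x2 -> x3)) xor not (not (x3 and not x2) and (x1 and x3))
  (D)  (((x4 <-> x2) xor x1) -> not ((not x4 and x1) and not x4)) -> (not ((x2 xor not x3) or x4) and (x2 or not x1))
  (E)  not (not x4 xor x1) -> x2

(A) fails at (0,0,0,0): the formula yields 1, F is 0.
(B) fails at (0,0,0,0): the formula yields 1, F is 0.
(D) fails at (0,0,1,0): the formula yields 1, F is 0.
(E) fails at (0,0,0,0): the formula yields 1, F is 0.
Only (C) survives; checking it on all 16 rows confirms it matches F.

C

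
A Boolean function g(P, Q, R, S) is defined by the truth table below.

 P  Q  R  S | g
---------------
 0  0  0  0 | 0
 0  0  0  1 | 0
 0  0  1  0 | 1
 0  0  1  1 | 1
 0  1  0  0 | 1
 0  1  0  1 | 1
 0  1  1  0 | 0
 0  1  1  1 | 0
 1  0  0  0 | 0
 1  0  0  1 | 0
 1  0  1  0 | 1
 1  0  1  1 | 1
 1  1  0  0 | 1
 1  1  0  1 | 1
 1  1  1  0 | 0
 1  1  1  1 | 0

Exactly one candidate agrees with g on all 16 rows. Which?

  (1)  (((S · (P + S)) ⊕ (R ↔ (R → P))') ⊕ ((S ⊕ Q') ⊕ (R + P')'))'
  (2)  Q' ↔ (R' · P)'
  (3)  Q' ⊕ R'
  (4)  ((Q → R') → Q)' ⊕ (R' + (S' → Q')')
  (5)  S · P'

3

(1) disagrees with g on (0,0,0,0) (formula → 1, table → 0); rule it out.
(2) disagrees with g on (0,0,0,0) (formula → 1, table → 0); rule it out.
(4) disagrees with g on (0,1,1,0) (formula → 1, table → 0); rule it out.
(5) disagrees with g on (0,0,0,1) (formula → 1, table → 0); rule it out.
(3) is the remaining candidate, and it agrees with g on all 16 inputs.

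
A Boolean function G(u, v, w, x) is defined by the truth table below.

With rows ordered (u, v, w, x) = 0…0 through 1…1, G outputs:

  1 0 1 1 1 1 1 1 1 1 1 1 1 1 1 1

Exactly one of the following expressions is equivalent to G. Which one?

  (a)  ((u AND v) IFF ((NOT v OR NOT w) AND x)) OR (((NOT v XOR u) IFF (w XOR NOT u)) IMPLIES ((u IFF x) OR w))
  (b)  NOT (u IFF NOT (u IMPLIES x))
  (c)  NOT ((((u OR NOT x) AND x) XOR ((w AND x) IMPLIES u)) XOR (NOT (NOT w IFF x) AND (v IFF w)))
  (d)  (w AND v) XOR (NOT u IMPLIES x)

(b) disagrees with G on (0,0,0,0) (formula → 0, table → 1); rule it out.
(c) disagrees with G on (0,0,1,0) (formula → 0, table → 1); rule it out.
(d) disagrees with G on (0,0,0,0) (formula → 0, table → 1); rule it out.
Only (a) survives; checking it on all 16 rows confirms it matches G.

a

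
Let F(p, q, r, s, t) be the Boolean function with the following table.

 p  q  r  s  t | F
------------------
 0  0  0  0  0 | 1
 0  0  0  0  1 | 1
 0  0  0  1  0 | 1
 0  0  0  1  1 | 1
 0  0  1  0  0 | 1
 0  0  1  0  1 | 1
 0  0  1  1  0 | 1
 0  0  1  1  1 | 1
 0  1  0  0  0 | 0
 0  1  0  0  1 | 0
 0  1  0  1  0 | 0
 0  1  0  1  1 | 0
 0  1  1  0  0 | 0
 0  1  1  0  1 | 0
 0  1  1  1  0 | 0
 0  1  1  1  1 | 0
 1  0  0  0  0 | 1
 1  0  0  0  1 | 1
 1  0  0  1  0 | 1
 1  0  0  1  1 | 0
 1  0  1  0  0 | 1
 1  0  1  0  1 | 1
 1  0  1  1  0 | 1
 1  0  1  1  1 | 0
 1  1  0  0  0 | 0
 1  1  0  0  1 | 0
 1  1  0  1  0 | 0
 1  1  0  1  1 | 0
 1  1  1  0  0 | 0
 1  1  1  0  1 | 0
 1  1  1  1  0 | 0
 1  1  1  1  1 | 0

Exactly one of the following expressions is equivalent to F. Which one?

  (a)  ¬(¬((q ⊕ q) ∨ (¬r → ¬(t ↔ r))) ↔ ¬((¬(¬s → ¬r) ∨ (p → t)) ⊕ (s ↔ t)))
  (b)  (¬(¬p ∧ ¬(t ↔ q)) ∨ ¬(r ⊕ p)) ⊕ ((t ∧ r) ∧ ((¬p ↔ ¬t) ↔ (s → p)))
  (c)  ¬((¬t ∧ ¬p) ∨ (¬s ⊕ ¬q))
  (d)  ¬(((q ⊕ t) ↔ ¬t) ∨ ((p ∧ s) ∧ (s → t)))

(a) fails at (0,0,0,0,0): the formula yields 0, F is 1.
(b) fails at (0,0,1,0,1): the formula yields 0, F is 1.
(c) fails at (0,0,0,0,0): the formula yields 0, F is 1.
(d) is the remaining candidate, and it agrees with F on all 32 inputs.

d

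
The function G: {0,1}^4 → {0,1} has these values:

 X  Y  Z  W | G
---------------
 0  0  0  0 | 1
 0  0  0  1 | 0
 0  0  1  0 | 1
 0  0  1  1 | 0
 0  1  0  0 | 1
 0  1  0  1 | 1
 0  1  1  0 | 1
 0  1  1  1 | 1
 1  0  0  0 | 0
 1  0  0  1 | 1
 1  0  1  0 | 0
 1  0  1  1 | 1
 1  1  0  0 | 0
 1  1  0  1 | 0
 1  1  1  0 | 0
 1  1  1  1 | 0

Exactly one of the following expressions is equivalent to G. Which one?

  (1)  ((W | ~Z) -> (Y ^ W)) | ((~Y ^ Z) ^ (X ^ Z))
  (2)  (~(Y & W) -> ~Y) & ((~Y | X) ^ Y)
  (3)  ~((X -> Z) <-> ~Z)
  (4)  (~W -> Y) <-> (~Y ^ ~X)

4

(1) disagrees with G on (0,0,0,1) (formula → 1, table → 0); rule it out.
(2) disagrees with G on (0,0,0,1) (formula → 1, table → 0); rule it out.
(3) disagrees with G on (0,0,0,0) (formula → 0, table → 1); rule it out.
(4) is the remaining candidate, and it agrees with G on all 16 inputs.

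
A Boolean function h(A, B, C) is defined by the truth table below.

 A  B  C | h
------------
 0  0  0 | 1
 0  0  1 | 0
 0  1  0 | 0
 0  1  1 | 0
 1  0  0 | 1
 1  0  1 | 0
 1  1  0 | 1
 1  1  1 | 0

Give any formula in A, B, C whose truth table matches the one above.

h(A, B, C) = (((¬A ∧ ¬B) ∧ ¬C) ∨ ((A ∧ ¬B) ∧ ¬C)) ∨ ((A ∧ B) ∧ ¬C)

Collect the rows where h=1 — (0,0,0), (1,0,0), (1,1,0) — and write one minterm per row: ¬A·¬B·¬C, A·¬B·¬C, A·B·¬C. Their union (logical OR) reproduces the table exactly.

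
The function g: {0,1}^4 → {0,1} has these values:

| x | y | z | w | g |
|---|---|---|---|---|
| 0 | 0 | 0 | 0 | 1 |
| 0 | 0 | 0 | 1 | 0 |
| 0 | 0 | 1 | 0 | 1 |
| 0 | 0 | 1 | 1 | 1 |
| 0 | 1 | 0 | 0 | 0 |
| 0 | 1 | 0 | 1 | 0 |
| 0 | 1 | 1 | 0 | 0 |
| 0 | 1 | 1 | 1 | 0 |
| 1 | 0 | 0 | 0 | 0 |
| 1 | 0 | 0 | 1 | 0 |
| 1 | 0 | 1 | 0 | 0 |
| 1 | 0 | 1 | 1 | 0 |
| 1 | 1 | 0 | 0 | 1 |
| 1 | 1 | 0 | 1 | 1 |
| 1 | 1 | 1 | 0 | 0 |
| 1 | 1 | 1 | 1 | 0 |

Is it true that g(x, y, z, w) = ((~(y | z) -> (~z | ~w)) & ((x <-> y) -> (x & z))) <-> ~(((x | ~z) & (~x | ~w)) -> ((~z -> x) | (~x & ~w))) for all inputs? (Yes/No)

Evaluate ((~(y | z) -> (~z | ~w)) & ((x <-> y) -> (x & z))) <-> ~(((x | ~z) & (~x | ~w)) -> ((~z -> x) | (~x & ~w))) on each row and compare to g:
  x=0, y=0, z=0, w=0: formula gives 1, g = 1 ✓
  x=0, y=0, z=0, w=1: formula gives 0, g = 0 ✓
  x=0, y=0, z=1, w=0: formula gives 1, g = 1 ✓
  x=0, y=0, z=1, w=1: formula gives 1, g = 1 ✓
  …
  x=0, y=1, z=0, w=1: formula gives 1, but g = 0 ✗
Since they disagree at (0,1,0,1), the expression is not a correct formula for g.

No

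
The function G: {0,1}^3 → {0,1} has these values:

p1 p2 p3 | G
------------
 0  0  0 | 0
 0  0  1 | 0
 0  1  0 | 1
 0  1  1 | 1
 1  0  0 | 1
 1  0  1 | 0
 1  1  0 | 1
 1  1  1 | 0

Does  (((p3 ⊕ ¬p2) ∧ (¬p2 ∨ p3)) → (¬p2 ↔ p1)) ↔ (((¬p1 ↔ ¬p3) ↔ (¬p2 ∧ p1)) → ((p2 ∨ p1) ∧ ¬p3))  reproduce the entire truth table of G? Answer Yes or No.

Check the formula against G row by row:
  p1=0, p2=0, p3=0: formula gives 0, G = 0 ✓
  p1=0, p2=0, p3=1: formula gives 0, G = 0 ✓
  p1=0, p2=1, p3=0: formula gives 1, G = 1 ✓
  p1=0, p2=1, p3=1: formula gives 0, but G = 1 ✗
Row (0,1,1) is a counterexample, so the formula is not equivalent to G.

No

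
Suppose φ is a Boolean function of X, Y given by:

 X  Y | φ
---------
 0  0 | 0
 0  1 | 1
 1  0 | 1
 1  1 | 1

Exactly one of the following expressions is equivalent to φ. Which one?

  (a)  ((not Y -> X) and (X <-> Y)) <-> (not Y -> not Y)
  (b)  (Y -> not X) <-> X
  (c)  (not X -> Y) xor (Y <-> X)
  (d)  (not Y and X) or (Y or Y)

d

(a) disagrees with φ on (0,1) (formula → 0, table → 1); rule it out.
(b) disagrees with φ on (0,1) (formula → 0, table → 1); rule it out.
(c) disagrees with φ on (0,0) (formula → 1, table → 0); rule it out.
(d) is the remaining candidate, and it agrees with φ on all 4 inputs.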